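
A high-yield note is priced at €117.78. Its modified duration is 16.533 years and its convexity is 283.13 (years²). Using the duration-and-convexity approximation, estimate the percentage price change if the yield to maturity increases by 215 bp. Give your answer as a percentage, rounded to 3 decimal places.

-29.002%

Duration effect: -D_mod·Δy = -16.533 × (+0.0215) = -0.3554595
Convexity effect: ½·C·(Δy)² = 0.5 × 283.13 × (0.0215)² = +0.06543842125
ΔP/P ≈ -0.3554595 + 0.06543842125 = -0.29002107875
= -29.002107875%.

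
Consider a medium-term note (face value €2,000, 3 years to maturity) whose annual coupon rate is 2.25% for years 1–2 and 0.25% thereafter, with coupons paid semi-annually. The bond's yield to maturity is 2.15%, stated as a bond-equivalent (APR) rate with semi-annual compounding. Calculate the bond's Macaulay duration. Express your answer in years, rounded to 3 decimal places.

Periodic yield y = 0.01075. Discount each cash flow and weight by its period:
  t   CF        PV=CF/(1+0.01075)^t    t·PV
  1        22.50        22.2607        22.2607
  2        22.50        22.0239        44.0479
  3        22.50        21.7897        65.3691
  4        22.50        21.5580        86.2318
  5         2.50         2.3699        11.8493
  6     2,002.50     1,878.0624    11,268.3746
  Σ                  1,968.0646    11,498.1333
Price P = Σ PV = 1,968.0646.
Macaulay duration = Σ(t·PV) / P = 11,498.1333 / 1,968.0646 = 5.84236 half-year periods.
In years: 5.84236 / 2 = 2.92118 years.

2.921 years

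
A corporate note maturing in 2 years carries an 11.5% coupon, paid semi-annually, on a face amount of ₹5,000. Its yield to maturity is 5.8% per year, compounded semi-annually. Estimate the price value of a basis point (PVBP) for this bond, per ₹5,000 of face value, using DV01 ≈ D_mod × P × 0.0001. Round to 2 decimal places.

₹1.00

Periodic yield y = 0.029.
  t   CF        PV=CF/(1+0.029)^t    t·PV
  1       287.50       279.3975       279.3975
  2       287.50       271.5233       543.0466
  3       287.50       263.8710       791.6131
  4     5,287.50     4,716.1638    18,864.6552
  Σ                  5,530.9556    20,478.7124
P = 5,530.9556; D_Mac = 3.70256 half-year periods = 1.85128 yrs; D_mod = 1.79911 yrs.
DV01 ≈ 1.79911 × 5,530.9556 × 0.0001 = 0.995078.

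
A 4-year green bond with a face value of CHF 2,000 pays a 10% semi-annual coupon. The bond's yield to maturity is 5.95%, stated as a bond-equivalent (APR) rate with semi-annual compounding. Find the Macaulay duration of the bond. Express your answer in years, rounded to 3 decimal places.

Periodic yield y = 0.02975. Discount each cash flow and weight by its period:
  t   CF        PV=CF/(1+0.02975)^t    t·PV
  1       100.00        97.1109        97.1109
  2       100.00        94.3054       188.6107
  3       100.00        91.5808       274.7425
  4       100.00        88.9350       355.7401
  5       100.00        86.3656       431.8282
  6       100.00        83.8705       503.2230
  7       100.00        81.4474       570.1320
  8     2,100.00     1,660.9819    13,287.8549
  Σ                  2,284.5976    15,709.2423
Price P = Σ PV = 2,284.5976.
Macaulay duration = Σ(t·PV) / P = 15,709.2423 / 2,284.5976 = 6.87615 half-year periods.
In years: 6.87615 / 2 = 3.43808 years.

3.438 years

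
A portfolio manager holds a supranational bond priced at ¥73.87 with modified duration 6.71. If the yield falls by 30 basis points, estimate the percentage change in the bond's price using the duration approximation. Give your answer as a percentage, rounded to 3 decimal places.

+2.013%

Duration approximation: ΔP/P ≈ -D_mod · Δy = -6.71 × (-0.003) = +0.020130.
As a percentage: +2.0130%.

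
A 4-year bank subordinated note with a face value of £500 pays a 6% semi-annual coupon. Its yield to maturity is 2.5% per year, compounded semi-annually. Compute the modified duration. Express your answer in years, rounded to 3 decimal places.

Periodic yield y = 0.0125. First find Macaulay duration:
  t   CF        PV=CF/(1+0.0125)^t    t·PV
  1        15.00        14.8148        14.8148
  2        15.00        14.6319        29.2638
  3        15.00        14.4513        43.3538
  4        15.00        14.2729        57.0915
  5        15.00        14.0967        70.4833
  6        15.00        13.9226        83.5357
  7        15.00        13.7507        96.2552
  8       515.00       466.2802     3,730.2416
  Σ                    566.2211     4,125.0397
P = 566.2211; Macaulay duration = 4,125.0397 / 566.2211 = 7.28521 half-year periods = 3.64261 years.
Modified duration = D_Mac / (1 + y) = 3.64261 / 1.0125 = 3.59763 years.

3.598 years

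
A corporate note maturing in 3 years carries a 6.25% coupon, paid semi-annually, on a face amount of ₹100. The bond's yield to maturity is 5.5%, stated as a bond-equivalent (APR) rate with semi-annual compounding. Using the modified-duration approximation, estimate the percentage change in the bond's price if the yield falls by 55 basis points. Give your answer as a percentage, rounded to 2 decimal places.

Periodic yield y = 0.0275. Modified duration first:
  t   CF        PV=CF/(1+0.0275)^t    t·PV
  1        3.125         3.0414         3.0414
  2        3.125         2.9600         5.9199
  3        3.125         2.8807         8.6422
  4        3.125         2.8036        11.2146
  5        3.125         2.7286        13.6430
  6      103.125        87.6341       525.8044
  Σ                    102.0484       568.2655
P = 102.0484; D_Mac = 5.56859 half-year periods = 2.78429 yrs; D_mod = 2.78429/(1+0.0275) = 2.70978 yrs.
ΔP/P ≈ -D_mod · Δy = -2.70978 × (-0.0055) = +0.014904 = +1.4904%.

+1.49%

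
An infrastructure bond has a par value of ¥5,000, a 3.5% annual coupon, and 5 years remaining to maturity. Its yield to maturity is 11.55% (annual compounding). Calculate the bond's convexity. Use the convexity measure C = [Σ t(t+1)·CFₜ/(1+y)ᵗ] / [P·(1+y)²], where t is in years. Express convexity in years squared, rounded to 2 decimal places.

21.57

With y = 0.1155:
  t   CF        PV=CF/(1+0.1155)^t    t·PV        t(t+1)·PV
  1       175.00       156.8803       156.8803         313.7606
  2       175.00       140.6368       281.2736         843.8207
  3       175.00       126.0751       378.2253       1,512.9012
  4       175.00       113.0212       452.0846       2,260.4231
  5     5,175.00     2,996.1426    14,980.7131      89,884.2783
  Σ                  3,532.7560    16,249.1769      94,815.1840
P = 3,532.7560.
Convexity = Σ t(t+1)·PV / [P·(1+y)²] = 94,815.1840 / (3,532.7560 × 1.244340) = 21.56876.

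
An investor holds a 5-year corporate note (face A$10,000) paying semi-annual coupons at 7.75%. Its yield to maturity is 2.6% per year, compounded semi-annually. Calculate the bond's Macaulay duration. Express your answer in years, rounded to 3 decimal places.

4.329 years

Periodic yield y = 0.013. Discount each cash flow and weight by its period:
  t   CF        PV=CF/(1+0.013)^t    t·PV
  1       387.50       382.5271       382.5271
  2       387.50       377.6181       755.2362
  3       387.50       372.7721     1,118.3162
  4       387.50       367.9882     1,471.9529
  5       387.50       363.2658     1,816.3289
  6       387.50       358.6039     2,151.6235
  7       387.50       354.0019     2,478.0133
  8       387.50       349.4589     2,795.6714
  9       387.50       344.9743     3,104.7684
  10   10,387.50     9,128.8608    91,288.6076
  Σ                 12,400.0711   107,363.0457
Price P = Σ PV = 12,400.0711.
Macaulay duration = Σ(t·PV) / P = 107,363.0457 / 12,400.0711 = 8.65826 half-year periods.
In years: 8.65826 / 2 = 4.32913 years.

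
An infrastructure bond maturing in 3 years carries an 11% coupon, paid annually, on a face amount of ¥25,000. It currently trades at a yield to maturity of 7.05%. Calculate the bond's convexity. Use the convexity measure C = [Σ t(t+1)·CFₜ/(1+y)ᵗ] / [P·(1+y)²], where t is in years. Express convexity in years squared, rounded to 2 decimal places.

9.20

With y = 0.0705:
  t   CF        PV=CF/(1+0.0705)^t    t·PV        t(t+1)·PV
  1     2,750.00     2,568.8930     2,568.8930       5,137.7861
  2     2,750.00     2,399.7133     4,799.4265      14,398.2795
  3    27,750.00    22,620.5402    67,861.6207     271,446.4827
  Σ                 27,589.1465    75,229.9402     290,982.5483
P = 27,589.1465.
Convexity = Σ t(t+1)·PV / [P·(1+y)²] = 290,982.5483 / (27,589.1465 × 1.145970) = 9.20355.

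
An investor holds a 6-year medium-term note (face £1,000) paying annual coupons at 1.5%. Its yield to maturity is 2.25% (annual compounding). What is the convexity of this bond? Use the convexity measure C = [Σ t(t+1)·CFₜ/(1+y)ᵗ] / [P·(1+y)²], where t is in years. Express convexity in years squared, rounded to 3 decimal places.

38.189

With y = 0.0225:
  t   CF        PV=CF/(1+0.0225)^t    t·PV        t(t+1)·PV
  1        15.00        14.6699        14.6699          29.3399
  2        15.00        14.3471        28.6942          86.0827
  3        15.00        14.0314        42.0942         168.3769
  4        15.00        13.7227        54.8906         274.4530
  5        15.00        13.4207        67.1034         402.6205
  6     1,015.00       888.1496     5,328.8978      37,302.2847
  Σ                    958.3414     5,536.3502      38,263.1577
P = 958.3414.
Convexity = Σ t(t+1)·PV / [P·(1+y)²] = 38,263.1577 / (958.3414 × 1.045506) = 38.18862.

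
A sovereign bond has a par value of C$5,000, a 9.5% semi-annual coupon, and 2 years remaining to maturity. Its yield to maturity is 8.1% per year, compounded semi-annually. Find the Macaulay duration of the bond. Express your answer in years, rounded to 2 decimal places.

1.87 years

Periodic yield y = 0.0405. Discount each cash flow and weight by its period:
  t   CF        PV=CF/(1+0.0405)^t    t·PV
  1       237.50       228.2556       228.2556
  2       237.50       219.3711       438.7422
  3       237.50       210.8324       632.4972
  4     5,237.50     4,468.4376    17,873.7504
  Σ                  5,126.8968    19,173.2455
Price P = Σ PV = 5,126.8968.
Macaulay duration = Σ(t·PV) / P = 19,173.2455 / 5,126.8968 = 3.73974 half-year periods.
In years: 3.73974 / 2 = 1.86987 years.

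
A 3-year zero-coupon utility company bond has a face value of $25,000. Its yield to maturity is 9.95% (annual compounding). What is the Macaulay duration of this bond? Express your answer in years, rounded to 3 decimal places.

3.000 years

A zero-coupon bond has a single cash flow at maturity, so its Macaulay duration equals its maturity: 3 years.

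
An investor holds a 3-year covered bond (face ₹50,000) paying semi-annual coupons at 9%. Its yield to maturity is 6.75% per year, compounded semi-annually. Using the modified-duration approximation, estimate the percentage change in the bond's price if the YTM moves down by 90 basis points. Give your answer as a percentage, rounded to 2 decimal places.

Periodic yield y = 0.03375. Modified duration first:
  t   CF        PV=CF/(1+0.03375)^t    t·PV
  1     2,250.00     2,176.5417     2,176.5417
  2     2,250.00     2,105.4817     4,210.9634
  3     2,250.00     2,036.7417     6,110.2250
  4     2,250.00     1,970.2459     7,880.9835
  5     2,250.00     1,905.9210     9,529.6052
  6    52,250.00    42,814.7251   256,888.3503
  Σ                 53,009.6571   286,796.6692
P = 53,009.6571; D_Mac = 5.41027 half-year periods = 2.70514 yrs; D_mod = 2.70514/(1+0.03375) = 2.61682 yrs.
ΔP/P ≈ -D_mod · Δy = -2.61682 × (-0.009) = +0.023551 = +2.3551%.

+2.36%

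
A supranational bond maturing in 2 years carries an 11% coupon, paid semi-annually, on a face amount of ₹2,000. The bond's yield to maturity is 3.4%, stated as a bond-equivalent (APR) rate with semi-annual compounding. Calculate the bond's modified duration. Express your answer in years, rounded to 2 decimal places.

Periodic yield y = 0.017. First find Macaulay duration:
  t   CF        PV=CF/(1+0.017)^t    t·PV
  1       110.00       108.1613       108.1613
  2       110.00       106.3533       212.7065
  3       110.00       104.5755       313.7264
  4     2,110.00     1,972.4166     7,889.6663
  Σ                  2,291.5066     8,524.2605
P = 2,291.5066; Macaulay duration = 8,524.2605 / 2,291.5066 = 3.71994 half-year periods = 1.85997 years.
Modified duration = D_Mac / (1 + y) = 1.85997 / 1.017 = 1.82888 years.

1.83 years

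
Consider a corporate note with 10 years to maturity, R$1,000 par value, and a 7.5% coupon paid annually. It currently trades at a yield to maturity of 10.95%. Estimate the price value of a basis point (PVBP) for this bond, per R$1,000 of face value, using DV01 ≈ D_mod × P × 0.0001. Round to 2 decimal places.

Periodic yield y = 0.1095.
  t   CF        PV=CF/(1+0.1095)^t    t·PV
  1        75.00        67.5980        67.5980
  2        75.00        60.9266       121.8531
  3        75.00        54.9135       164.7406
  4        75.00        49.4939       197.9758
  5        75.00        44.6092       223.0462
  6        75.00        40.2066       241.2396
  7        75.00        36.2385       253.6694
  8        75.00        32.6620       261.2960
  9        75.00        29.4385       264.9464
  10    1,075.00       380.3079     3,803.0795
  Σ                    796.3948     5,599.4446
P = 796.3948; D_Mac = 7.03099 yrs; D_mod = 6.33708 yrs.
DV01 ≈ 6.33708 × 796.3948 × 0.0001 = 0.504682.

R$0.50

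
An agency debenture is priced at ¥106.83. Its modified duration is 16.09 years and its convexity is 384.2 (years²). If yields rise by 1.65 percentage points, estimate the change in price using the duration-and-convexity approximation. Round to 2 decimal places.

Duration effect: -D_mod·Δy = -16.09 × (+0.0165) = -0.265485
Convexity effect: ½·C·(Δy)² = 0.5 × 384.2 × (0.0165)² = +0.052299225
ΔP/P ≈ -0.265485 + 0.052299225 = -0.213185775
ΔP ≈ 106.83 × (-0.213185775) = -22.77463634325.

-¥22.77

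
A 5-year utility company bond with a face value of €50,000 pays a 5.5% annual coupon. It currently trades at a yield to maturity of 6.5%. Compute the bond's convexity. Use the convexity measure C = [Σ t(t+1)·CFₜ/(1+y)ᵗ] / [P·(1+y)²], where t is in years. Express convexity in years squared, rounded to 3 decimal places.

22.902

With y = 0.065:
  t   CF        PV=CF/(1+0.065)^t    t·PV        t(t+1)·PV
  1     2,750.00     2,582.1596     2,582.1596       5,164.3192
  2     2,750.00     2,424.5630     4,849.1261      14,547.3782
  3     2,750.00     2,276.5850     6,829.7550      27,319.0200
  4     2,750.00     2,137.6385     8,550.5540      42,752.7700
  5    52,750.00    38,501.2141   192,506.0706   1,155,036.4238
  Σ                 47,922.1603   215,317.6653   1,244,819.9112
P = 47,922.1603.
Convexity = Σ t(t+1)·PV / [P·(1+y)²] = 1,244,819.9112 / (47,922.1603 × 1.134225) = 22.90187.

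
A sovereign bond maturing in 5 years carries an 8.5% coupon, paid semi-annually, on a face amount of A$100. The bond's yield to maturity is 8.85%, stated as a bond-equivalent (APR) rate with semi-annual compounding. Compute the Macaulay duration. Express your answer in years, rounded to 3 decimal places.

4.169 years

Periodic yield y = 0.04425. Discount each cash flow and weight by its period:
  t   CF        PV=CF/(1+0.04425)^t    t·PV
  1         4.25         4.0699         4.0699
  2         4.25         3.8974         7.7949
  3         4.25         3.7323        11.1969
  4         4.25         3.5741        14.2965
  5         4.25         3.4227        17.1134
  6         4.25         3.2776        19.6659
  7         4.25         3.1388        21.9713
  8         4.25         3.0058        24.0460
  9         4.25         2.8784        25.9054
  10      104.25        67.6132       676.1316
  Σ                     98.6102       822.1918
Price P = Σ PV = 98.6102.
Macaulay duration = Σ(t·PV) / P = 822.1918 / 98.6102 = 8.33780 half-year periods.
In years: 8.33780 / 2 = 4.16890 years.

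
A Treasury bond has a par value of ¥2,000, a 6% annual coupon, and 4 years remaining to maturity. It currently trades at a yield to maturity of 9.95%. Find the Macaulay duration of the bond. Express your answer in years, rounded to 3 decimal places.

Periodic yield y = 0.0995. Discount each cash flow and weight by its year:
  t   CF        PV=CF/(1+0.0995)^t    t·PV
  1       120.00       109.1405       109.1405
  2       120.00        99.2638       198.5275
  3       120.00        90.2808       270.8425
  4     2,120.00     1,450.6242     5,802.4969
  Σ                  1,749.3093     6,381.0075
Price P = Σ PV = 1,749.3093.
Macaulay duration = Σ(t·PV) / P = 6,381.0075 / 1,749.3093 = 3.64773 years.

3.648 years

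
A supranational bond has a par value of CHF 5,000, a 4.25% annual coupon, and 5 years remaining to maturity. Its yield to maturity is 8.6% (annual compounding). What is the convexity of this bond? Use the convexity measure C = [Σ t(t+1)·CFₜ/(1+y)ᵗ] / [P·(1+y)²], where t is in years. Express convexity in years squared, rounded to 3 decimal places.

With y = 0.086:
  t   CF        PV=CF/(1+0.086)^t    t·PV        t(t+1)·PV
  1       212.50       195.6722       195.6722         391.3444
  2       212.50       180.1770       360.3539       1,081.0618
  3       212.50       165.9088       497.7264       1,990.9058
  4       212.50       152.7705       611.0822       3,055.4109
  5     5,212.50     3,450.6185    17,253.0923     103,518.5539
  Σ                  4,145.1470    18,917.9271     110,037.2768
P = 4,145.1470.
Convexity = Σ t(t+1)·PV / [P·(1+y)²] = 110,037.2768 / (4,145.1470 × 1.179396) = 22.50817.

22.508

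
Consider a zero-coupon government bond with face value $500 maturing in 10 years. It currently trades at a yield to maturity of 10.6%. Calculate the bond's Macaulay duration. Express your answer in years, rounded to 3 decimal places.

10.000 years

A zero-coupon bond has a single cash flow at maturity, so its Macaulay duration equals its maturity: 10 years.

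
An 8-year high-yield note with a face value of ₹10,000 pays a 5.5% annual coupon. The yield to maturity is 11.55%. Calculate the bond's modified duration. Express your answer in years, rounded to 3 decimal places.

Periodic yield y = 0.1155. First find Macaulay duration:
  t   CF        PV=CF/(1+0.1155)^t    t·PV
  1       550.00       493.0524       493.0524
  2       550.00       442.0013       884.0026
  3       550.00       396.2360     1,188.7081
  4       550.00       355.2094     1,420.8374
  5       550.00       318.4306     1,592.1531
  6       550.00       285.4600     1,712.7599
  7       550.00       255.9032     1,791.3222
  8    10,550.00     4,400.4376    35,203.5005
  Σ                  6,946.7305    44,286.3362
P = 6,946.7305; Macaulay duration = 44,286.3362 / 6,946.7305 = 6.37513 years.
Modified duration = D_Mac / (1 + y) = 6.37513 / 1.1155 = 5.71505 years.

5.715 years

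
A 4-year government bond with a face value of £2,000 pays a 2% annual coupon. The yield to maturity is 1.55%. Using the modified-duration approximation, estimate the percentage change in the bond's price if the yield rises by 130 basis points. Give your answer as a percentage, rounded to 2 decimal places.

Periodic yield y = 0.0155. Modified duration first:
  t   CF        PV=CF/(1+0.0155)^t    t·PV
  1        40.00        39.3895        39.3895
  2        40.00        38.7882        77.5765
  3        40.00        38.1962       114.5886
  4     2,040.00     1,918.2732     7,673.0927
  Σ                  2,034.6471     7,904.6473
P = 2,034.6471; D_Mac = 3.88502 yrs; D_mod = 3.88502/(1+0.0155) = 3.82572 yrs.
ΔP/P ≈ -D_mod · Δy = -3.82572 × (+0.013) = -0.049734 = -4.9734%.

-4.97%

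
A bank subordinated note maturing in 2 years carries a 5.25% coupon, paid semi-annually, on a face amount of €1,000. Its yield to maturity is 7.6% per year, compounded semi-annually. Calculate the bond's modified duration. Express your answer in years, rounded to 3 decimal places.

Periodic yield y = 0.038. First find Macaulay duration:
  t   CF        PV=CF/(1+0.038)^t    t·PV
  1        26.25        25.2890        25.2890
  2        26.25        24.3632        48.7264
  3        26.25        23.4713        70.4139
  4     1,026.25       884.0234     3,536.0936
  Σ                    957.1469     3,680.5229
P = 957.1469; Macaulay duration = 3,680.5229 / 957.1469 = 3.84531 half-year periods = 1.92265 years.
Modified duration = D_Mac / (1 + y) = 1.92265 / 1.038 = 1.85227 years.

1.852 years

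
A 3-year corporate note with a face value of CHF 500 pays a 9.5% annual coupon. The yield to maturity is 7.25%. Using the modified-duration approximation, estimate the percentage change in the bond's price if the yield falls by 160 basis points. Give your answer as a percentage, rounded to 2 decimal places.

Periodic yield y = 0.0725. Modified duration first:
  t   CF        PV=CF/(1+0.0725)^t    t·PV
  1        47.50        44.2890        44.2890
  2        47.50        41.2951        82.5903
  3       547.50       443.8050     1,331.4151
  Σ                    529.3892     1,458.2944
P = 529.3892; D_Mac = 2.75467 yrs; D_mod = 2.75467/(1+0.0725) = 2.56846 yrs.
ΔP/P ≈ -D_mod · Δy = -2.56846 × (-0.016) = +0.041095 = +4.1095%.

+4.11%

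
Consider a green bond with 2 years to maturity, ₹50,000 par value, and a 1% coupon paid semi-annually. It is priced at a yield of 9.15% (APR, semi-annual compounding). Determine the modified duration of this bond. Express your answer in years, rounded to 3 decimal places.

1.897 years

Periodic yield y = 0.04575. First find Macaulay duration:
  t   CF        PV=CF/(1+0.04575)^t    t·PV
  1       250.00       239.0629       239.0629
  2       250.00       228.6042       457.2085
  3       250.00       218.6031       655.8094
  4    50,250.00    42,016.9548   168,067.8190
  Σ                 42,703.2250   169,419.8998
P = 42,703.2250; Macaulay duration = 169,419.8998 / 42,703.2250 = 3.96738 half-year periods = 1.98369 years.
Modified duration = D_Mac / (1 + y) = 1.98369 / 1.04575 = 1.89691 years.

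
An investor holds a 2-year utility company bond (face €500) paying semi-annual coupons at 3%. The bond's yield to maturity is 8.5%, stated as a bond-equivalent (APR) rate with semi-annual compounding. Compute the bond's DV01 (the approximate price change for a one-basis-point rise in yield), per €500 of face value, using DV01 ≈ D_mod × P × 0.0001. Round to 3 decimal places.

€0.084

Periodic yield y = 0.0425.
  t   CF        PV=CF/(1+0.0425)^t    t·PV
  1         7.50         7.1942         7.1942
  2         7.50         6.9010        13.8019
  3         7.50         6.6196        19.8589
  4       507.50       429.6668     1,718.6672
  Σ                    450.3816     1,759.5222
P = 450.3816; D_Mac = 3.90674 half-year periods = 1.95337 yrs; D_mod = 1.87373 yrs.
DV01 ≈ 1.87373 × 450.3816 × 0.0001 = 0.084390.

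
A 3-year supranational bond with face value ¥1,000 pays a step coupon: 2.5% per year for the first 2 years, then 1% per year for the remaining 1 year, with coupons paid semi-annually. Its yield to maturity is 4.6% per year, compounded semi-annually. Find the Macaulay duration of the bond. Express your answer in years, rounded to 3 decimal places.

Periodic yield y = 0.023. Discount each cash flow and weight by its period:
  t   CF        PV=CF/(1+0.023)^t    t·PV
  1        12.50        12.2190        12.2190
  2        12.50        11.9442        23.8885
  3        12.50        11.6757        35.0271
  4        12.50        11.4132        45.6528
  5         5.00         4.4626        22.3132
  6     1,005.00       876.8237     5,260.9420
  Σ                    928.5384     5,400.0425
Price P = Σ PV = 928.5384.
Macaulay duration = Σ(t·PV) / P = 5,400.0425 / 928.5384 = 5.81564 half-year periods.
In years: 5.81564 / 2 = 2.90782 years.

2.908 years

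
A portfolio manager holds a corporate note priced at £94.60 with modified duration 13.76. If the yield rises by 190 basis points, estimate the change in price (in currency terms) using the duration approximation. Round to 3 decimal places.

-£24.732

Duration approximation: ΔP/P ≈ -D_mod · Δy = -13.76 × (+0.019) = -0.261440.
ΔP ≈ 94.60 × (-0.261440) = -24.732224.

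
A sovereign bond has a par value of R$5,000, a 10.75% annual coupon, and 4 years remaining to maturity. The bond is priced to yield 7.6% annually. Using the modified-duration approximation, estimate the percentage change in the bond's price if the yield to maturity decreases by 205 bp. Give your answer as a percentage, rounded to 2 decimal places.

Periodic yield y = 0.076. Modified duration first:
  t   CF        PV=CF/(1+0.076)^t    t·PV
  1       537.50       499.5353       499.5353
  2       537.50       464.2522       928.5043
  3       537.50       431.4611     1,294.3833
  4     5,537.50     4,131.0900    16,524.3599
  Σ                  5,526.3386    19,246.7828
P = 5,526.3386; D_Mac = 3.48274 yrs; D_mod = 3.48274/(1+0.076) = 3.23674 yrs.
ΔP/P ≈ -D_mod · Δy = -3.23674 × (-0.0205) = +0.066353 = +6.6353%.

+6.64%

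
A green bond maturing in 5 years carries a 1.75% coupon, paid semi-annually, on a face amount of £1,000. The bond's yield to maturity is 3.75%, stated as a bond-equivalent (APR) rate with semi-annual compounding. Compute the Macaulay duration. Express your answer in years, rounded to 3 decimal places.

Periodic yield y = 0.01875. Discount each cash flow and weight by its period:
  t   CF        PV=CF/(1+0.01875)^t    t·PV
  1         8.75         8.5890         8.5890
  2         8.75         8.4309        16.8618
  3         8.75         8.2757        24.8271
  4         8.75         8.1234        32.4936
  5         8.75         7.9739        39.8694
  6         8.75         7.8271        46.9628
  7         8.75         7.6831        53.7815
  8         8.75         7.5417        60.3333
  9         8.75         7.4029        66.6257
  10    1,008.75       837.7363     8,377.3629
  Σ                    909.5838     8,727.7070
Price P = Σ PV = 909.5838.
Macaulay duration = Σ(t·PV) / P = 8,727.7070 / 909.5838 = 9.59528 half-year periods.
In years: 9.59528 / 2 = 4.79764 years.

4.798 years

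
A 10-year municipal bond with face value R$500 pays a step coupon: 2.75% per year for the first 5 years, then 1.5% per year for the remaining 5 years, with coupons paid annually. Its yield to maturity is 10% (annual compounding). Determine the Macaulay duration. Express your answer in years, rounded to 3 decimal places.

Periodic yield y = 0.1. Discount each cash flow and weight by its year:
  t   CF        PV=CF/(1+0.1)^t    t·PV
  1        13.75        12.5000        12.5000
  2        13.75        11.3636        22.7273
  3        13.75        10.3306        30.9917
  4        13.75         9.3914        37.5657
  5        13.75         8.5377        42.6883
  6         7.50         4.2336        25.4013
  7         7.50         3.8487        26.9408
  8         7.50         3.4988        27.9904
  9         7.50         3.1807        28.6266
  10      507.50       195.6632     1,956.6322
  Σ                    262.5483     2,212.0644
Price P = Σ PV = 262.5483.
Macaulay duration = Σ(t·PV) / P = 2,212.0644 / 262.5483 = 8.42536 years.

8.425 years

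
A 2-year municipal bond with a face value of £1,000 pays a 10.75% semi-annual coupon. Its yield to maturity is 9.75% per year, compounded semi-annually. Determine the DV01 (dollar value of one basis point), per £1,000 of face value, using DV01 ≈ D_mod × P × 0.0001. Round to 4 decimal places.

Periodic yield y = 0.04875.
  t   CF        PV=CF/(1+0.04875)^t    t·PV
  1        53.75        51.2515        51.2515
  2        53.75        48.8691        97.7382
  3        53.75        46.5975       139.7925
  4     1,053.75       871.0633     3,484.2530
  Σ                  1,017.7814     3,773.0352
P = 1,017.7814; D_Mac = 3.70712 half-year periods = 1.85356 yrs; D_mod = 1.76740 yrs.
DV01 ≈ 1.76740 × 1,017.7814 × 0.0001 = 0.179882.

£0.1799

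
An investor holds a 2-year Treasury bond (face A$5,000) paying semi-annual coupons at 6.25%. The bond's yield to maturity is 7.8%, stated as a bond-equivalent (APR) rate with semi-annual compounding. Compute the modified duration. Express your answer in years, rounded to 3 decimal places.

1.838 years

Periodic yield y = 0.039. First find Macaulay duration:
  t   CF        PV=CF/(1+0.039)^t    t·PV
  1       156.25       150.3850       150.3850
  2       156.25       144.7401       289.4802
  3       156.25       139.3071       417.9214
  4     5,156.25     4,424.5772    17,698.3087
  Σ                  4,859.0094    18,556.0954
P = 4,859.0094; Macaulay duration = 18,556.0954 / 4,859.0094 = 3.81890 half-year periods = 1.90945 years.
Modified duration = D_Mac / (1 + y) = 1.90945 / 1.039 = 1.83778 years.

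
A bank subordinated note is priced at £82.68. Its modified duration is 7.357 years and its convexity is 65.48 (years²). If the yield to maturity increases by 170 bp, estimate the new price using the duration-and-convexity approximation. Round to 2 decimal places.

Duration effect: -D_mod·Δy = -7.357 × (+0.017) = -0.125069
Convexity effect: ½·C·(Δy)² = 0.5 × 65.48 × (0.017)² = +0.00946186
ΔP/P ≈ -0.125069 + 0.00946186 = -0.11560714
New price ≈ 82.68 × (1 - 0.11560714) = 73.1216016648.

£73.12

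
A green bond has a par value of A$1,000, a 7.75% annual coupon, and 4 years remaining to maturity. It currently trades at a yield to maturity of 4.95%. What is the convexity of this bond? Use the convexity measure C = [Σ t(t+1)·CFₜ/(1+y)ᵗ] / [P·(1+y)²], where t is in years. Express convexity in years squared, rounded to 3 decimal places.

15.804

With y = 0.0495:
  t   CF        PV=CF/(1+0.0495)^t    t·PV        t(t+1)·PV
  1        77.50        73.8447        73.8447         147.6894
  2        77.50        70.3618       140.7236         422.1707
  3        77.50        67.0431       201.1294         804.5177
  4     1,077.50       888.1524     3,552.6097      17,763.0486
  Σ                  1,099.4020     3,968.3074      19,137.4263
P = 1,099.4020.
Convexity = Σ t(t+1)·PV / [P·(1+y)²] = 19,137.4263 / (1,099.4020 × 1.101450) = 15.80382.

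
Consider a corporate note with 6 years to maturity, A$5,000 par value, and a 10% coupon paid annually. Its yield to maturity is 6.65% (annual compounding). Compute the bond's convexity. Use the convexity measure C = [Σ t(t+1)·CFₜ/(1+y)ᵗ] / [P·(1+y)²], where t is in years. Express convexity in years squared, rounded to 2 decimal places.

27.87

With y = 0.0665:
  t   CF        PV=CF/(1+0.0665)^t    t·PV        t(t+1)·PV
  1       500.00       468.8233       468.8233         937.6465
  2       500.00       439.5905       879.1810       2,637.5429
  3       500.00       412.1805     1,236.5415       4,946.1658
  4       500.00       386.4796     1,545.9184       7,729.5918
  5       500.00       362.3812     1,811.9062      10,871.4372
  6     5,500.00     3,737.6405    22,425.8432     156,980.9024
  Σ                  5,807.0956    28,368.2134     184,103.2866
P = 5,807.0956.
Convexity = Σ t(t+1)·PV / [P·(1+y)²] = 184,103.2866 / (5,807.0956 × 1.137422) = 27.87282.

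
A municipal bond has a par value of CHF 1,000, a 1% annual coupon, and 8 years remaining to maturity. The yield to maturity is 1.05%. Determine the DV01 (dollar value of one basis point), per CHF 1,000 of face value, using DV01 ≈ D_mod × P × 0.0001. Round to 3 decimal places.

Periodic yield y = 0.0105.
  t   CF        PV=CF/(1+0.0105)^t    t·PV
  1        10.00         9.8961         9.8961
  2        10.00         9.7933        19.5865
  3        10.00         9.6915        29.0745
  4        10.00         9.5908        38.3632
  5        10.00         9.4911        47.4557
  6        10.00         9.3925        56.3551
  7        10.00         9.2949        65.0645
  8     1,010.00       929.0323     7,432.2587
  Σ                    996.1826     7,698.0543
P = 996.1826; D_Mac = 7.72755 yrs; D_mod = 7.64726 yrs.
DV01 ≈ 7.64726 × 996.1826 × 0.0001 = 0.761806.

CHF 0.762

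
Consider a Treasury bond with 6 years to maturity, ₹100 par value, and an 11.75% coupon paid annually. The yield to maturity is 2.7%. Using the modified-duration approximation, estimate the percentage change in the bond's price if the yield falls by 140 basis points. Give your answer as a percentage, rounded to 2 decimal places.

Periodic yield y = 0.027. Modified duration first:
  t   CF        PV=CF/(1+0.027)^t    t·PV
  1        11.75        11.4411        11.4411
  2        11.75        11.1403        22.2806
  3        11.75        10.8474        32.5423
  4        11.75        10.5622        42.2490
  5        11.75        10.2846        51.4228
  6       111.75        95.2412       571.4472
  Σ                    149.5168       731.3829
P = 149.5168; D_Mac = 4.89164 yrs; D_mod = 4.89164/(1+0.027) = 4.76304 yrs.
ΔP/P ≈ -D_mod · Δy = -4.76304 × (-0.014) = +0.066683 = +6.6683%.

+6.67%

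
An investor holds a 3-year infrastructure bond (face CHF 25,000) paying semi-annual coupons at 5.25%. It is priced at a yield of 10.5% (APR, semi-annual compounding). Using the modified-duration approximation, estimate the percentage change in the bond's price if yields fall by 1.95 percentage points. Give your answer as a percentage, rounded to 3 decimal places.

+5.184%

Periodic yield y = 0.0525. Modified duration first:
  t   CF        PV=CF/(1+0.0525)^t    t·PV
  1       656.25       623.5154       623.5154
  2       656.25       592.4137     1,184.8274
  3       656.25       562.8634     1,688.5902
  4       656.25       534.7871     2,139.1483
  5       656.25       508.1112     2,540.5562
  6    25,656.25    18,873.8523   113,243.1137
  Σ                 21,695.5431   121,419.7512
P = 21,695.5431; D_Mac = 5.59653 half-year periods = 2.79826 yrs; D_mod = 2.79826/(1+0.0525) = 2.65868 yrs.
ΔP/P ≈ -D_mod · Δy = -2.65868 × (-0.0195) = +0.051844 = +5.1844%.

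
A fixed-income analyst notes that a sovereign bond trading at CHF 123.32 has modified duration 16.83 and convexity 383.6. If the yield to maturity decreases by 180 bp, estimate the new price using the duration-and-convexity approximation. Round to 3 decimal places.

Duration effect: -D_mod·Δy = -16.83 × (-0.018) = +0.302940
Convexity effect: ½·C·(Δy)² = 0.5 × 383.6 × (-0.018)² = +0.0621432
ΔP/P ≈ +0.302940 + 0.0621432 = +0.3650832
New price ≈ 123.32 × (1 + 0.3650832) = 168.342060224.

CHF 168.342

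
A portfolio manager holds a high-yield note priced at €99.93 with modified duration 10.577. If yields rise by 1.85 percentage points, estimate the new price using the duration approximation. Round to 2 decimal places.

Duration approximation: ΔP/P ≈ -D_mod · Δy = -10.577 × (+0.0185) = -0.1956745.
New price ≈ 99.93 × (1 - 0.1956745) = 80.376247215.

€80.38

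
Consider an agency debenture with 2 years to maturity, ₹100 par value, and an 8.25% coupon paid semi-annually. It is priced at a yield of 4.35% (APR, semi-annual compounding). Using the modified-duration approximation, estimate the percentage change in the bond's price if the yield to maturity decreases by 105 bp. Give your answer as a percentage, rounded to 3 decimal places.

+1.941%

Periodic yield y = 0.02175. Modified duration first:
  t   CF        PV=CF/(1+0.02175)^t    t·PV
  1        4.125         4.0372         4.0372
  2        4.125         3.9513         7.9025
  3        4.125         3.8671        11.6014
  4      104.125        95.5381       382.1522
  Σ                    107.3936       405.6934
P = 107.3936; D_Mac = 3.77763 half-year periods = 1.88881 yrs; D_mod = 1.88881/(1+0.02175) = 1.84861 yrs.
ΔP/P ≈ -D_mod · Δy = -1.84861 × (-0.0105) = +0.019410 = +1.9410%.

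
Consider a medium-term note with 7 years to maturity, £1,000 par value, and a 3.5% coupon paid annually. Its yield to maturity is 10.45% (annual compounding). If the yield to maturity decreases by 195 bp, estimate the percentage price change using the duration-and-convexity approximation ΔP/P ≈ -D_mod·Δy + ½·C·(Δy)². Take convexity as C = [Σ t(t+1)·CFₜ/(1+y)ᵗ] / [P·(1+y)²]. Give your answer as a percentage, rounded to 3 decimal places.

+11.583%

With y = 0.1045:
  t   CF        PV=CF/(1+0.1045)^t    t·PV        t(t+1)·PV
  1        35.00        31.6885        31.6885          63.3771
  2        35.00        28.6904        57.3808         172.1424
  3        35.00        25.9759        77.9278         311.7110
  4        35.00        23.5183        94.0730         470.3652
  5        35.00        21.2931       106.4656         638.7938
  6        35.00        19.2785       115.6711         809.6979
  7     1,035.00       516.1552     3,613.0864      28,904.6913
  Σ                    666.6000     4,096.2933      31,370.7787
P = 666.6000; D_Mac = 6.14505 yrs; D_mod = 5.56365 yrs; C = 38.57701.
Duration effect: -5.56365 × (-0.0195) = +0.108491
Convexity effect: 0.5 × 38.57701 × (-0.0195)² = +0.0073345
ΔP/P ≈ +0.108491 + 0.0073345 = +0.115826 = +11.5826%.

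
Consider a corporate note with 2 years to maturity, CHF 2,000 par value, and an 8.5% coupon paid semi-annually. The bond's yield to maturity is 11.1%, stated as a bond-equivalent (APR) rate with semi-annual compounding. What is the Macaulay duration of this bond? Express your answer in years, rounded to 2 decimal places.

Periodic yield y = 0.0555. Discount each cash flow and weight by its period:
  t   CF        PV=CF/(1+0.0555)^t    t·PV
  1        85.00        80.5306        80.5306
  2        85.00        76.2961       152.5922
  3        85.00        72.2843       216.8530
  4     2,085.00     1,679.8601     6,719.4403
  Σ                  1,908.9711     7,169.4161
Price P = Σ PV = 1,908.9711.
Macaulay duration = Σ(t·PV) / P = 7,169.4161 / 1,908.9711 = 3.75564 half-year periods.
In years: 3.75564 / 2 = 1.87782 years.

1.88 years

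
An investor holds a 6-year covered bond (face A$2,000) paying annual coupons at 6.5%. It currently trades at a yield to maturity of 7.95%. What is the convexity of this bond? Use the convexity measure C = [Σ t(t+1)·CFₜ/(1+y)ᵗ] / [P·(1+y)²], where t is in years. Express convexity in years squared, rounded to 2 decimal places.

29.09

With y = 0.0795:
  t   CF        PV=CF/(1+0.0795)^t    t·PV        t(t+1)·PV
  1       130.00       120.4261       120.4261         240.8522
  2       130.00       111.5573       223.1146         669.3439
  3       130.00       103.3417       310.0250       1,240.0999
  4       130.00        95.7310       382.9241       1,914.6207
  5       130.00        88.6809       443.4045       2,660.4272
  6     2,130.00     1,345.9959     8,075.9751      56,531.8260
  Σ                  1,865.7329     9,555.8695      63,257.1700
P = 1,865.7329.
Convexity = Σ t(t+1)·PV / [P·(1+y)²] = 63,257.1700 / (1,865.7329 × 1.165320) = 29.09477.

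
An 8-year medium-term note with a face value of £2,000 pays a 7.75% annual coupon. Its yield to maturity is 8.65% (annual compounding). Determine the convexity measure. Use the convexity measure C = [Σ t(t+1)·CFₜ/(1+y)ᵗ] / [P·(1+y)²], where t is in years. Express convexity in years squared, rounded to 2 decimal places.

With y = 0.0865:
  t   CF        PV=CF/(1+0.0865)^t    t·PV        t(t+1)·PV
  1       155.00       142.6599       142.6599         285.3198
  2       155.00       131.3023       262.6045         787.8136
  3       155.00       120.8488       362.5465       1,450.1861
  4       155.00       111.2277       444.9106       2,224.5531
  5       155.00       102.3724       511.8622       3,071.1731
  6       155.00        94.2222       565.3333       3,957.3331
  7       155.00        86.7209       607.0460       4,856.3682
  8     2,155.00     1,109.7098     8,877.6786      79,899.1070
  Σ                  1,899.0640    11,774.6417      96,531.8542
P = 1,899.0640.
Convexity = Σ t(t+1)·PV / [P·(1+y)²] = 96,531.8542 / (1,899.0640 × 1.180482) = 43.05976.

43.06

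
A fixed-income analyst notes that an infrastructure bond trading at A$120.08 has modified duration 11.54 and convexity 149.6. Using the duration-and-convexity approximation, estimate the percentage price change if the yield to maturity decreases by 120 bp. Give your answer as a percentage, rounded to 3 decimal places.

Duration effect: -D_mod·Δy = -11.54 × (-0.012) = +0.138480
Convexity effect: ½·C·(Δy)² = 0.5 × 149.6 × (-0.012)² = +0.0107712
ΔP/P ≈ +0.138480 + 0.0107712 = +0.1492512
= +14.92512%.

+14.925%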